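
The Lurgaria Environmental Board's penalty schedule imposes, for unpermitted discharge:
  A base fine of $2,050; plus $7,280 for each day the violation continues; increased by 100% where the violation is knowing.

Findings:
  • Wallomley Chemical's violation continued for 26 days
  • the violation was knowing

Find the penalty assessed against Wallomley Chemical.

$382,660

Per-day component: 26 × $7,280 = $189,280
Base plus per-day: $2,050 + $189,280 = $191,330
Enhancement: 100% of $191,330 = $191,330
Enhanced fine: $191,330 + $191,330 = $382,660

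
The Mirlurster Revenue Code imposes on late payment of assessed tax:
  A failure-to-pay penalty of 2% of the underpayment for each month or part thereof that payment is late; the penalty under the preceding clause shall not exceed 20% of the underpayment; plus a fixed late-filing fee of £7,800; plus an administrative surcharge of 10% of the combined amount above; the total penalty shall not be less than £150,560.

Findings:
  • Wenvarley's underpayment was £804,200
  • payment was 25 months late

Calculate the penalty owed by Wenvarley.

£185,504

Accrued rate: 2% × 25 = 50%, capped at 20% → 20%
Failure-to-pay penalty: 20% of £804,200 = £160,840
Penalty before surcharge: £160,840 + £7,800 = £168,640
Administrative surcharge: 10% of £168,640 = £16,864
Total penalty: £168,640 + £16,864 = £185,504
Minimum £150,560: £185,504 meets the minimum, no increase.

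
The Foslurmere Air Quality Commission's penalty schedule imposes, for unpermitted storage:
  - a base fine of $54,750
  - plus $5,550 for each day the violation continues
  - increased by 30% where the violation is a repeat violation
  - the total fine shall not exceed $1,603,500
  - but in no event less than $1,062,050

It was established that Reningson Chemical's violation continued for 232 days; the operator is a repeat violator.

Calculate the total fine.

$1,603,500

Per-day component: 232 × $5,550 = $1,287,600
Base plus per-day: $54,750 + $1,287,600 = $1,342,350
Enhancement: 30% of $1,342,350 = $402,705
Enhanced fine: $1,342,350 + $402,705 = $1,745,055
Cap at $1,603,500: $1,745,055 exceeds the cap → $1,603,500
Minimum $1,062,050: $1,603,500 meets the minimum, no increase.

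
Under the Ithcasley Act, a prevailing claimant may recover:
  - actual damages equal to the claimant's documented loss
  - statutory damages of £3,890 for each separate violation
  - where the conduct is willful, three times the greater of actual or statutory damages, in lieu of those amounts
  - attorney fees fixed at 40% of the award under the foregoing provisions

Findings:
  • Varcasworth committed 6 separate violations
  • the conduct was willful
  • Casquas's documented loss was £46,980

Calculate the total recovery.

Statutory damages: 6 × £3,890 = £23,340
Greater of actual damages (£46,980) or statutory damages (£23,340): £46,980
Trebled: 3 × £46,980 = £140,940
Attorney fees: 40% of £140,940 = £56,376
Total recovery: £140,940 + £56,376 = £197,316

£197,316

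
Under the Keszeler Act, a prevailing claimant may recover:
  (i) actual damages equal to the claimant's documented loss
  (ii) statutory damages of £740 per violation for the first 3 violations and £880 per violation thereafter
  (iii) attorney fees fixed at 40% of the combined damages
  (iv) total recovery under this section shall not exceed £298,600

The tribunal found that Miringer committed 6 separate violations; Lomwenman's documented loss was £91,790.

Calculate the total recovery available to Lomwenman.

£135,310

First 3 violations: 3 × £740 = £2,220
Remaining violations: (6 − 3) × £880 = £2,640
Statutory damages: £2,220 + £2,640 = £4,860
Combined damages: £91,790 + £4,860 = £96,650
Attorney fees: 40% of £96,650 = £38,660
Total before cap: £96,650 + £38,660 = £135,310
Cap at £298,600: £135,310 is within the cap, no reduction.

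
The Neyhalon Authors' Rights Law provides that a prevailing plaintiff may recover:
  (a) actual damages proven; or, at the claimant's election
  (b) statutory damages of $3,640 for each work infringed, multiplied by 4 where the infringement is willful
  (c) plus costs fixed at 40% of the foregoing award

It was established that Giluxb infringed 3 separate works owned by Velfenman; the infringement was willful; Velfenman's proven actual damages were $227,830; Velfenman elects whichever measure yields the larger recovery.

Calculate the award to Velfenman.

$318,962

Statutory damages: 3 × $3,640 = $10,920
Multiplied by 4: 4 × $10,920 = $43,680
Greater of actual damages ($227,830) or enhanced statutory damages ($43,680): $227,830
Costs: 40% of $227,830 = $91,132
Award plus costs: $227,830 + $91,132 = $318,962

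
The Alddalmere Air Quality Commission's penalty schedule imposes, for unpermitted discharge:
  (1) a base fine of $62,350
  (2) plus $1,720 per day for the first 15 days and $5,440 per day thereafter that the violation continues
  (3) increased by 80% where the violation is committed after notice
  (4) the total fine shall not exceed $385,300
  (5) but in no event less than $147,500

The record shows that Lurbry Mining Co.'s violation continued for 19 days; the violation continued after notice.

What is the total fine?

First 15 days: 15 × $1,720 = $25,800
Remaining days: (19 − 15) × $5,440 = $21,760
Per-day component: $25,800 + $21,760 = $47,560
Base plus per-day: $62,350 + $47,560 = $109,910
Enhancement: 80% of $109,910 = $87,928
Enhanced fine: $109,910 + $87,928 = $197,838
Cap at $385,300: $197,838 is within the cap, no reduction.
Minimum $147,500: $197,838 meets the minimum, no increase.

Civil penalty: $197,838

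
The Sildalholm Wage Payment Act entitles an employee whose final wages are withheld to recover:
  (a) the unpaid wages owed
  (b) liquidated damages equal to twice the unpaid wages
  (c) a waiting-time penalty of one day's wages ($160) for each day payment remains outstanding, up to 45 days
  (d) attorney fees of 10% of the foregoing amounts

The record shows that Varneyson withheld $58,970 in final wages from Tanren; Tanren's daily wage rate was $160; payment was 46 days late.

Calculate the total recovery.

Doubled: 2 × $58,970 = $117,940
Penalty days: min(46, 45) = 45
Waiting-time penalty: 45 × $160 = $7,200
Subtotal: $58,970 + $117,940 + $7,200 = $184,110
Attorney fees: 10% of $184,110 = $18,411
Total award: $184,110 + $18,411 = $202,521

$202,521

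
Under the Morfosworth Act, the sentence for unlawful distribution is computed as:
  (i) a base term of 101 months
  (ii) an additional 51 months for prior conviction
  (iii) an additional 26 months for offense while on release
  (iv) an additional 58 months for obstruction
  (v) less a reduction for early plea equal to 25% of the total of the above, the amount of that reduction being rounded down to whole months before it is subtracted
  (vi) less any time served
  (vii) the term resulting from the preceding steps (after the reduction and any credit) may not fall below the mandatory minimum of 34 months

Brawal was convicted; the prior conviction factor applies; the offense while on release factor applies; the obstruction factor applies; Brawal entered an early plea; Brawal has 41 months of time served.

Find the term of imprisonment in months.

Prior conviction enhancement: +51 months
Offense while on release enhancement: +26 months
Obstruction enhancement: +58 months
Adjusted term: 101 months + 51 months + 26 months + 58 months = 236 months
Early plea reduction: 25% of 236 months = 59 months (rounded down)
After reduction: 236 − 59 = 177 months
Less time served: 177 months − 41 months = 136 months
Minimum 34 months: 136 months meets the minimum, no increase.

136 months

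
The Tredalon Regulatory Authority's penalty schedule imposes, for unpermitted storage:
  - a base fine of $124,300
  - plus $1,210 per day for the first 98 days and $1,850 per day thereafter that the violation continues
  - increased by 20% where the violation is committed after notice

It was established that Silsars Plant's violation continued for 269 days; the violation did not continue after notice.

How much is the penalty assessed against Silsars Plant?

Civil penalty: $559,230

First 98 days: 98 × $1,210 = $118,580
Remaining days: (269 − 98) × $1,850 = $316,350
Per-day component: $118,580 + $316,350 = $434,930
Base plus per-day: $124,300 + $434,930 = $559,230
The violation did not continue after notice: no 20% increase.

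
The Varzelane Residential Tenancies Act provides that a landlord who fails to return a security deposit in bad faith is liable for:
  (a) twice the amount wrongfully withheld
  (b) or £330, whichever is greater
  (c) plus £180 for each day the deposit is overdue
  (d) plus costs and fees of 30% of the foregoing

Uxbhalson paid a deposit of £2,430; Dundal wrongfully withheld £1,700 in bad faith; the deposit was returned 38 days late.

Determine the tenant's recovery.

Doubled: 2 × £1,700 = £3,400
Minimum £330: £3,400 meets the minimum, no increase.
Late-return penalty: 38 × £180 = £6,840
Damages plus late penalty: £3,400 + £6,840 = £10,240
Costs and fees: 30% of £10,240 = £3,072
Total recovery: £10,240 + £3,072 = £13,312

Recovery: £13,312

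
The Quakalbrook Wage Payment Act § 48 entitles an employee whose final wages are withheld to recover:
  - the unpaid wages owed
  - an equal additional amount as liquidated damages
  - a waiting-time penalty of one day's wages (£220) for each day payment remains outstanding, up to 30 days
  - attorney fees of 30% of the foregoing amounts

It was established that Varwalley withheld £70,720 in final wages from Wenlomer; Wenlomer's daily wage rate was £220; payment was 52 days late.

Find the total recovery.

Liquidated damages (equal amount): £70,720
Penalty days: min(52, 30) = 30
Waiting-time penalty: 30 × £220 = £6,600
Subtotal: £70,720 + £70,720 + £6,600 = £148,040
Attorney fees: 30% of £148,040 = £44,412
Total award: £148,040 + £44,412 = £192,452

Total award: £192,452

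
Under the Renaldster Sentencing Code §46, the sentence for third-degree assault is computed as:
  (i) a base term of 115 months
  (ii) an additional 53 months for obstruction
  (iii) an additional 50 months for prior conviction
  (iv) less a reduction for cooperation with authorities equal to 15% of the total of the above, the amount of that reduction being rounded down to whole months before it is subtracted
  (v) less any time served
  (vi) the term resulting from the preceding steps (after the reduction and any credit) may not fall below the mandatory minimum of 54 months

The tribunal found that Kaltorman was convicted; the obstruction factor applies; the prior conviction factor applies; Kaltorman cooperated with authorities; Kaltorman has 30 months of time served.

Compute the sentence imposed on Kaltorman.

Obstruction enhancement: +53 months
Prior conviction enhancement: +50 months
Adjusted term: 115 months + 53 months + 50 months = 218 months
Cooperation with authorities reduction: 15% of 218 months = 32 months (rounded down)
After reduction: 218 − 32 = 186 months
Less time served: 186 months − 30 months = 156 months
Minimum 54 months: 156 months meets the minimum, no increase.

Sentence: 156 months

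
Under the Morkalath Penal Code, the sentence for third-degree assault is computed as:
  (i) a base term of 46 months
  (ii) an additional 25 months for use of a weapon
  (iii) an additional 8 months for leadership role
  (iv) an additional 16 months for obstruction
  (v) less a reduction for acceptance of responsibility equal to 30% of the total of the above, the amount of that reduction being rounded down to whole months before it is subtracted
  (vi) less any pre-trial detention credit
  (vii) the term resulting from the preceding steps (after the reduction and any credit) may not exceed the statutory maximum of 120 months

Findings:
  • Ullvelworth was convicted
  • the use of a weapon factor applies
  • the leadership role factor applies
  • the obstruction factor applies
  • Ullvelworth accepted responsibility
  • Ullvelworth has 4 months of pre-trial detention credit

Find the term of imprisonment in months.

Use of a weapon enhancement: +25 months
Leadership role enhancement: +8 months
Obstruction enhancement: +16 months
Adjusted term: 46 months + 25 months + 8 months + 16 months = 95 months
Acceptance of responsibility reduction: 30% of 95 months = 28 months (rounded down)
After reduction: 95 − 28 = 67 months
Less pre-trial detention credit: 67 months − 4 months = 63 months
Cap at 120 months: 63 months is within the cap, no reduction.

63 months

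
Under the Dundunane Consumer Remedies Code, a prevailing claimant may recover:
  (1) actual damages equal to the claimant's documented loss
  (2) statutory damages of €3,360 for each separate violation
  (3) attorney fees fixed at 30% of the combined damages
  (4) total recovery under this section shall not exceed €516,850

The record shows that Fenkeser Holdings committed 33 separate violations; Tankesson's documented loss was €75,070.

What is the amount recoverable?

Statutory damages: 33 × €3,360 = €110,880
Combined damages: €75,070 + €110,880 = €185,950
Attorney fees: 30% of €185,950 = €55,785
Total before cap: €185,950 + €55,785 = €241,735
Cap at €516,850: €241,735 is within the cap, no reduction.

€241,735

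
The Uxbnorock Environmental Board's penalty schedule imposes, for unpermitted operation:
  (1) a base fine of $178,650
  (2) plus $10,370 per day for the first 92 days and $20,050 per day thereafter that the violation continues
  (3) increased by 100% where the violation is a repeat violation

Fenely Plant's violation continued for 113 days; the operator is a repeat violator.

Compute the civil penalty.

$3,107,480

First 92 days: 92 × $10,370 = $954,040
Remaining days: (113 − 92) × $20,050 = $421,050
Per-day component: $954,040 + $421,050 = $1,375,090
Base plus per-day: $178,650 + $1,375,090 = $1,553,740
Enhancement: 100% of $1,553,740 = $1,553,740
Enhanced fine: $1,553,740 + $1,553,740 = $3,107,480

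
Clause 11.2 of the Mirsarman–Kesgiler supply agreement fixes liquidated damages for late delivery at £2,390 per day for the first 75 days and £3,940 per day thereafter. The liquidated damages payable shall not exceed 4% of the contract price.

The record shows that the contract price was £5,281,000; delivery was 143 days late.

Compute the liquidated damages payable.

£211,240

First 75 days: 75 × £2,390 = £179,250
Remaining days: (143 − 75) × £3,940 = £267,920
Accrued per-day damages: £179,250 + £267,920 = £447,170
Cap: 4% of £5,281,000 = £211,240
Cap at £211,240: £447,170 exceeds the cap → £211,240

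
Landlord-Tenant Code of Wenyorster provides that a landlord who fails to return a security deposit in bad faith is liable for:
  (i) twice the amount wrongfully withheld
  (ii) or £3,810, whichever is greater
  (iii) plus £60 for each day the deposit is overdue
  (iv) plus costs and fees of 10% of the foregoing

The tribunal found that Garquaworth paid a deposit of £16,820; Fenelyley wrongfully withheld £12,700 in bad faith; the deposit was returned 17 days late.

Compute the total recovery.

Doubled: 2 × £12,700 = £25,400
Minimum £3,810: £25,400 meets the minimum, no increase.
Late-return penalty: 17 × £60 = £1,020
Damages plus late penalty: £25,400 + £1,020 = £26,420
Costs and fees: 10% of £26,420 = £2,642
Total recovery: £26,420 + £2,642 = £29,062

£29,062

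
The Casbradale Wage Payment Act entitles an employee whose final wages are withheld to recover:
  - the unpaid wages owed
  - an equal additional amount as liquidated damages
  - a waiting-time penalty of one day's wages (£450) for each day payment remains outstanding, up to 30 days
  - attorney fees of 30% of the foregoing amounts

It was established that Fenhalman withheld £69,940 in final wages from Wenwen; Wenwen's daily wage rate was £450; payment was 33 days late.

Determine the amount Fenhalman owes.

Total award: £199,394

Liquidated damages (equal amount): £69,940
Penalty days: min(33, 30) = 30
Waiting-time penalty: 30 × £450 = £13,500
Subtotal: £69,940 + £69,940 + £13,500 = £153,380
Attorney fees: 30% of £153,380 = £46,014
Total award: £153,380 + £46,014 = £199,394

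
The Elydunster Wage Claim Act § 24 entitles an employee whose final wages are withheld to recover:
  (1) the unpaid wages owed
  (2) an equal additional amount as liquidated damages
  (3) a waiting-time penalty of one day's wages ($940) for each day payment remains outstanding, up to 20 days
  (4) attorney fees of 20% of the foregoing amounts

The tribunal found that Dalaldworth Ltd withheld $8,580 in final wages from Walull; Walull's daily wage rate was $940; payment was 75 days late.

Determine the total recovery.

$43,152

Liquidated damages (equal amount): $8,580
Penalty days: min(75, 20) = 20
Waiting-time penalty: 20 × $940 = $18,800
Subtotal: $8,580 + $8,580 + $18,800 = $35,960
Attorney fees: 20% of $35,960 = $7,192
Total award: $35,960 + $7,192 = $43,152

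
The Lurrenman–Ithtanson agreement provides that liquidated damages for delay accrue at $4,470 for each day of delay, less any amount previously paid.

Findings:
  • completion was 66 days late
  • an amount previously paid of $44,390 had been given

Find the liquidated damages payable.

Per-day damages: 66 × $4,470 = $295,020
Less amount previously paid: $295,020 − $44,390 = $250,630

$250,630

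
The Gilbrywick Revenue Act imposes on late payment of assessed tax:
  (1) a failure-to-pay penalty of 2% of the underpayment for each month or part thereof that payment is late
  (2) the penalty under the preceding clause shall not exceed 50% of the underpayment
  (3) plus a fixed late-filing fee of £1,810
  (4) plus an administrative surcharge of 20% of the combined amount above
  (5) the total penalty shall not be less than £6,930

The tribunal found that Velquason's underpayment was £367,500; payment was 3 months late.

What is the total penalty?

£28,632

Accrued rate: 2% × 3 = 6%, capped at 50% → 6%
Failure-to-pay penalty: 6% of £367,500 = £22,050
Penalty before surcharge: £22,050 + £1,810 = £23,860
Administrative surcharge: 20% of £23,860 = £4,772
Total penalty: £23,860 + £4,772 = £28,632
Minimum £6,930: £28,632 meets the minimum, no increase.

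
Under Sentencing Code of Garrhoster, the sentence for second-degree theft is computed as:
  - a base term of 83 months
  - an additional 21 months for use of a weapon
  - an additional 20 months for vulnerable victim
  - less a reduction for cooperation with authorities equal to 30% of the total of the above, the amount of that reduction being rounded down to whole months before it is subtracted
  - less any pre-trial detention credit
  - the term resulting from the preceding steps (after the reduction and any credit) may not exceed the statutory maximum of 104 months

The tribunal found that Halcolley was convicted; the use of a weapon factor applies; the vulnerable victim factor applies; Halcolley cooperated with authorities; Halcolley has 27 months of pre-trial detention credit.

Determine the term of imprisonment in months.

60 months

Use of a weapon enhancement: +21 months
Vulnerable victim enhancement: +20 months
Adjusted term: 83 months + 21 months + 20 months = 124 months
Cooperation with authorities reduction: 30% of 124 months = 37 months (rounded down)
After reduction: 124 − 37 = 87 months
Less pre-trial detention credit: 87 months − 27 months = 60 months
Cap at 104 months: 60 months is within the cap, no reduction.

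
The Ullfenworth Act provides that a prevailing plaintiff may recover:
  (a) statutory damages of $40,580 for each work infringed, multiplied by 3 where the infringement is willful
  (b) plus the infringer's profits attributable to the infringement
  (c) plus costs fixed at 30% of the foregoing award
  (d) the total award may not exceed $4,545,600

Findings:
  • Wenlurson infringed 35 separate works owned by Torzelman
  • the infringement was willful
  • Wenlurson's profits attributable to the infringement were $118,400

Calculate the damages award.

$4,545,600

Statutory damages: 35 × $40,580 = $1,420,300
Trebled: 3 × $1,420,300 = $4,260,900
Combined award: $4,260,900 + $118,400 = $4,379,300
Costs: 30% of $4,379,300 = $1,313,790
Award plus costs: $4,379,300 + $1,313,790 = $5,693,090
Cap at $4,545,600: $5,693,090 exceeds the cap → $4,545,600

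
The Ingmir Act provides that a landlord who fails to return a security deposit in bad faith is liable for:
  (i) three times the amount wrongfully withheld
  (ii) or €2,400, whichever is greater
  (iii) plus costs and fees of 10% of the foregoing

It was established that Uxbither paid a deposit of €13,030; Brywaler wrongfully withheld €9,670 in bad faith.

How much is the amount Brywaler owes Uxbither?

Trebled: 3 × €9,670 = €29,010
Minimum €2,400: €29,010 meets the minimum, no increase.
Costs and fees: 10% of €29,010 = €2,901
Total recovery: €29,010 + €2,901 = €31,911

€31,911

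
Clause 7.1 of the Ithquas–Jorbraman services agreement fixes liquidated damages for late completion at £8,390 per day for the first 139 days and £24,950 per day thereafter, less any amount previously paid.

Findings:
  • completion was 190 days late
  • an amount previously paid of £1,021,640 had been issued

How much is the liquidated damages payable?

£1,417,020

First 139 days: 139 × £8,390 = £1,166,210
Remaining days: (190 − 139) × £24,950 = £1,272,450
Accrued per-day damages: £1,166,210 + £1,272,450 = £2,438,660
Less amount previously paid: £2,438,660 − £1,021,640 = £1,417,020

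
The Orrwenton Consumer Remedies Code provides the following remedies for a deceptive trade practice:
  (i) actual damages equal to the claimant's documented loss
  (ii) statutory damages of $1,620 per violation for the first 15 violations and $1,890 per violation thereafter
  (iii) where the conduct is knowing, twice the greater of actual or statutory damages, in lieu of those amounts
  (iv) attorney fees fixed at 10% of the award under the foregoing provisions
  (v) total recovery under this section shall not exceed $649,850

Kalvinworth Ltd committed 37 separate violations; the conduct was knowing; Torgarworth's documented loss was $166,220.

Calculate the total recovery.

First 15 violations: 15 × $1,620 = $24,300
Remaining violations: (37 − 15) × $1,890 = $41,580
Statutory damages: $24,300 + $41,580 = $65,880
Greater of actual damages ($166,220) or statutory damages ($65,880): $166,220
Doubled: 2 × $166,220 = $332,440
Attorney fees: 10% of $332,440 = $33,244
Total before cap: $332,440 + $33,244 = $365,684
Cap at $649,850: $365,684 is within the cap, no reduction.

$365,684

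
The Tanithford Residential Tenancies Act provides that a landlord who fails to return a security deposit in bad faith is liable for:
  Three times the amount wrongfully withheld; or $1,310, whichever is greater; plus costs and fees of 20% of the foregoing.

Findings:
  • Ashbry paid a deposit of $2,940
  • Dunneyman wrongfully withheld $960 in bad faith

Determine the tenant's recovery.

$3,456

Trebled: 3 × $960 = $2,880
Minimum $1,310: $2,880 meets the minimum, no increase.
Costs and fees: 20% of $2,880 = $576
Total recovery: $2,880 + $576 = $3,456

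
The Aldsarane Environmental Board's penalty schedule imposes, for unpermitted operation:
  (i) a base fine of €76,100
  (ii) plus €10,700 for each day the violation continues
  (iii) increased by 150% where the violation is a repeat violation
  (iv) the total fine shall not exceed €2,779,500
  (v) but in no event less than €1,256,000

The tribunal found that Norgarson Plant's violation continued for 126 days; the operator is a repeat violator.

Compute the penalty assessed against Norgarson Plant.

Per-day component: 126 × €10,700 = €1,348,200
Base plus per-day: €76,100 + €1,348,200 = €1,424,300
Enhancement: 150% of €1,424,300 = €2,136,450
Enhanced fine: €1,424,300 + €2,136,450 = €3,560,750
Cap at €2,779,500: €3,560,750 exceeds the cap → €2,779,500
Minimum €1,256,000: €2,779,500 meets the minimum, no increase.

Civil penalty: €2,779,500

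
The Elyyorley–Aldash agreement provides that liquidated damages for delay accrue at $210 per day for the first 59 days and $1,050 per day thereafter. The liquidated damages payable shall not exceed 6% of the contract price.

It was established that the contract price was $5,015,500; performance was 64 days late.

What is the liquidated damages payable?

$17,640

First 59 days: 59 × $210 = $12,390
Remaining days: (64 − 59) × $1,050 = $5,250
Accrued per-day damages: $12,390 + $5,250 = $17,640
Cap: 6% of $5,015,500 = $300,930
Cap at $300,930: $17,640 is within the cap, no reduction.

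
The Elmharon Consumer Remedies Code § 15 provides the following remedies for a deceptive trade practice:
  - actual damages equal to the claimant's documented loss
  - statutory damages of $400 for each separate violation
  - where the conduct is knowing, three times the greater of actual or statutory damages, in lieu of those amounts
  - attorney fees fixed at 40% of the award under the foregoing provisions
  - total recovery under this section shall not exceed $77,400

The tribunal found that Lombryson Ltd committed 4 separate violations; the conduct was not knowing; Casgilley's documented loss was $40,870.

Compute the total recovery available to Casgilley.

$59,458

Statutory damages: 4 × $400 = $1,600
Conduct not knowing: the in-lieu enhancement does not apply.
Actual plus statutory damages: $40,870 + $1,600 = $42,470
Attorney fees: 40% of $42,470 = $16,988
Total before cap: $42,470 + $16,988 = $59,458
Cap at $77,400: $59,458 is within the cap, no reduction.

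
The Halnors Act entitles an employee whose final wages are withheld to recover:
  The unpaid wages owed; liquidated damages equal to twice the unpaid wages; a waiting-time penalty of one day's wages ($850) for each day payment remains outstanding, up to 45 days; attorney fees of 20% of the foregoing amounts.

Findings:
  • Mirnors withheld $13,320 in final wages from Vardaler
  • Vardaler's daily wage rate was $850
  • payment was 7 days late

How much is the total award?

Doubled: 2 × $13,320 = $26,640
Penalty days: min(7, 45) = 7
Waiting-time penalty: 7 × $850 = $5,950
Subtotal: $13,320 + $26,640 + $5,950 = $45,910
Attorney fees: 20% of $45,910 = $9,182
Total award: $45,910 + $9,182 = $55,092

$55,092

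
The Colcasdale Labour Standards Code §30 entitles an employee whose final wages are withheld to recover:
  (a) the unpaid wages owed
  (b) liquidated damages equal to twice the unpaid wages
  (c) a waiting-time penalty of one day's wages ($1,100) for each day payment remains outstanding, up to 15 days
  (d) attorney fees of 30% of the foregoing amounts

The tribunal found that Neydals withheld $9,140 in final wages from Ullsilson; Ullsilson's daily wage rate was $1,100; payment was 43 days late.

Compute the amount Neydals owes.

$57,096

Doubled: 2 × $9,140 = $18,280
Penalty days: min(43, 15) = 15
Waiting-time penalty: 15 × $1,100 = $16,500
Subtotal: $9,140 + $18,280 + $16,500 = $43,920
Attorney fees: 30% of $43,920 = $13,176
Total award: $43,920 + $13,176 = $57,096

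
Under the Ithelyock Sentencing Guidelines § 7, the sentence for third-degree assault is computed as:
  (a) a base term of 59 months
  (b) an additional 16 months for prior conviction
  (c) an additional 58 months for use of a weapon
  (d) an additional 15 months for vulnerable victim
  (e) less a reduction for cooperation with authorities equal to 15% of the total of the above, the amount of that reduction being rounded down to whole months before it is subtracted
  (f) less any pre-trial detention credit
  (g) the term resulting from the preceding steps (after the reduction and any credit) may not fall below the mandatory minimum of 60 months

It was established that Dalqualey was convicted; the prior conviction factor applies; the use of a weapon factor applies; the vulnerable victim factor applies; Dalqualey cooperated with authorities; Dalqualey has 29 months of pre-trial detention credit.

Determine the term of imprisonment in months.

Prior conviction enhancement: +16 months
Use of a weapon enhancement: +58 months
Vulnerable victim enhancement: +15 months
Adjusted term: 59 months + 16 months + 58 months + 15 months = 148 months
Cooperation with authorities reduction: 15% of 148 months = 22 months (rounded down)
After reduction: 148 − 22 = 126 months
Less pre-trial detention credit: 126 months − 29 months = 97 months
Minimum 60 months: 97 months meets the minimum, no increase.

Sentence: 97 months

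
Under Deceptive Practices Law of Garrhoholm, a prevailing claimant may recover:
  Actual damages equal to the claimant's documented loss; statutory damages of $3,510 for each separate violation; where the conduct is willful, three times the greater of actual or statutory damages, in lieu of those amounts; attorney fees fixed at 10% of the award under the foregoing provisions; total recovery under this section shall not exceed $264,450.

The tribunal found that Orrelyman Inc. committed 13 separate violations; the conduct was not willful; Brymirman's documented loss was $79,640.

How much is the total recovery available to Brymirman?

Statutory damages: 13 × $3,510 = $45,630
Conduct not willful: the in-lieu enhancement does not apply.
Actual plus statutory damages: $79,640 + $45,630 = $125,270
Attorney fees: 10% of $125,270 = $12,527
Total before cap: $125,270 + $12,527 = $137,797
Cap at $264,450: $137,797 is within the cap, no reduction.

$137,797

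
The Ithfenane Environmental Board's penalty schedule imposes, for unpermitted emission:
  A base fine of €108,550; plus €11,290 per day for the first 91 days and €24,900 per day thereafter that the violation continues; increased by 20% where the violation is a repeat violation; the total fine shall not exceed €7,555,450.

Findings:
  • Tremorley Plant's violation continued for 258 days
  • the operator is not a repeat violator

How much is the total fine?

€5,294,240

First 91 days: 91 × €11,290 = €1,027,390
Remaining days: (258 − 91) × €24,900 = €4,158,300
Per-day component: €1,027,390 + €4,158,300 = €5,185,690
Base plus per-day: €108,550 + €5,185,690 = €5,294,240
The operator is not a repeat violator: no 20% increase.
Cap at €7,555,450: €5,294,240 is within the cap, no reduction.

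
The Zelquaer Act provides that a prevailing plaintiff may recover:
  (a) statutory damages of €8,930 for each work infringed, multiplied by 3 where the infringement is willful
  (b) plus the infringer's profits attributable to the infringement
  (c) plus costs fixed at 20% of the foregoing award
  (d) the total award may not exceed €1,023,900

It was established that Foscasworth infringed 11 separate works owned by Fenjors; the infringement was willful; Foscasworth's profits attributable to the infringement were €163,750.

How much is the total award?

Statutory damages: 11 × €8,930 = €98,230
Trebled: 3 × €98,230 = €294,690
Combined award: €294,690 + €163,750 = €458,440
Costs: 20% of €458,440 = €91,688
Award plus costs: €458,440 + €91,688 = €550,128
Cap at €1,023,900: €550,128 is within the cap, no reduction.

€550,128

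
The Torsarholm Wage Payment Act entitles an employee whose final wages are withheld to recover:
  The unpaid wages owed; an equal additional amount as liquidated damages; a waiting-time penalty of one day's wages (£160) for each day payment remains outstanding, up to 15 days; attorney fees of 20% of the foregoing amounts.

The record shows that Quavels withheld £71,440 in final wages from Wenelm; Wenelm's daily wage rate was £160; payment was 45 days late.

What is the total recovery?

Total award: £174,336

Liquidated damages (equal amount): £71,440
Penalty days: min(45, 15) = 15
Waiting-time penalty: 15 × £160 = £2,400
Subtotal: £71,440 + £71,440 + £2,400 = £145,280
Attorney fees: 20% of £145,280 = £29,056
Total award: £145,280 + £29,056 = £174,336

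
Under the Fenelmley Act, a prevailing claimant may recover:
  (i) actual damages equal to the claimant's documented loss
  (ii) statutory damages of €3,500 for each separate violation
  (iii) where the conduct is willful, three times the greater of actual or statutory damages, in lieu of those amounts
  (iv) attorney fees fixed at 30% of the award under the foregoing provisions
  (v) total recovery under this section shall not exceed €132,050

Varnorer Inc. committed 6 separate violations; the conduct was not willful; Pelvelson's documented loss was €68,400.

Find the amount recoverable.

€116,220

Statutory damages: 6 × €3,500 = €21,000
Conduct not willful: the in-lieu enhancement does not apply.
Actual plus statutory damages: €68,400 + €21,000 = €89,400
Attorney fees: 30% of €89,400 = €26,820
Total before cap: €89,400 + €26,820 = €116,220
Cap at €132,050: €116,220 is within the cap, no reduction.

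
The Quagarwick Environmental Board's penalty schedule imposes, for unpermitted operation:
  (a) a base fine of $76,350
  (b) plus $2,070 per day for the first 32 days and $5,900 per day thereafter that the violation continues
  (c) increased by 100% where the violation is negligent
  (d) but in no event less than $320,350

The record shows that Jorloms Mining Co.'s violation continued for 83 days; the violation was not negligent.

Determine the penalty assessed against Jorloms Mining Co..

$443,490

First 32 days: 32 × $2,070 = $66,240
Remaining days: (83 − 32) × $5,900 = $300,900
Per-day component: $66,240 + $300,900 = $367,140
Base plus per-day: $76,350 + $367,140 = $443,490
The violation was not negligent: no 100% increase.
Minimum $320,350: $443,490 meets the minimum, no increase.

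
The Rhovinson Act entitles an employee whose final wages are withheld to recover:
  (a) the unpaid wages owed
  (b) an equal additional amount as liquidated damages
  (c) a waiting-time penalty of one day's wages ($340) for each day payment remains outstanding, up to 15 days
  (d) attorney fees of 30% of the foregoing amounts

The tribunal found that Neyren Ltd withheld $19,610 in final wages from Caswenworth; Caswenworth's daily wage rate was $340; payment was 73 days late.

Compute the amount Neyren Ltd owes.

Liquidated damages (equal amount): $19,610
Penalty days: min(73, 15) = 15
Waiting-time penalty: 15 × $340 = $5,100
Subtotal: $19,610 + $19,610 + $5,100 = $44,320
Attorney fees: 30% of $44,320 = $13,296
Total award: $44,320 + $13,296 = $57,616

$57,616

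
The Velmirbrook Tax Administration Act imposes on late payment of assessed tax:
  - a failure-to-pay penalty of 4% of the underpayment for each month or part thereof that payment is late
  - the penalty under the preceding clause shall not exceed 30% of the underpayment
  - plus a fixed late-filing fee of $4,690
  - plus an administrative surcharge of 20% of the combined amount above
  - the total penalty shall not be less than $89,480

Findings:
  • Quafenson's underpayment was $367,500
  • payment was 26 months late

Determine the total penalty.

Accrued rate: 4% × 26 = 104%, capped at 30% → 30%
Failure-to-pay penalty: 30% of $367,500 = $110,250
Penalty before surcharge: $110,250 + $4,690 = $114,940
Administrative surcharge: 20% of $114,940 = $22,988
Total penalty: $114,940 + $22,988 = $137,928
Minimum $89,480: $137,928 meets the minimum, no increase.

$137,928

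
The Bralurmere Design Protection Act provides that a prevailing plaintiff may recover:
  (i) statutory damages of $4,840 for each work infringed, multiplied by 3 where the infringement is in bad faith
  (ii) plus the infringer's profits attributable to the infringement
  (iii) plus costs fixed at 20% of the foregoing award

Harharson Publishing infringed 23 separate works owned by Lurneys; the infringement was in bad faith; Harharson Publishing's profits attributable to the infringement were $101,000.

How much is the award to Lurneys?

Statutory damages: 23 × $4,840 = $111,320
Trebled: 3 × $111,320 = $333,960
Combined award: $333,960 + $101,000 = $434,960
Costs: 20% of $434,960 = $86,992
Award plus costs: $434,960 + $86,992 = $521,952

Award: $521,952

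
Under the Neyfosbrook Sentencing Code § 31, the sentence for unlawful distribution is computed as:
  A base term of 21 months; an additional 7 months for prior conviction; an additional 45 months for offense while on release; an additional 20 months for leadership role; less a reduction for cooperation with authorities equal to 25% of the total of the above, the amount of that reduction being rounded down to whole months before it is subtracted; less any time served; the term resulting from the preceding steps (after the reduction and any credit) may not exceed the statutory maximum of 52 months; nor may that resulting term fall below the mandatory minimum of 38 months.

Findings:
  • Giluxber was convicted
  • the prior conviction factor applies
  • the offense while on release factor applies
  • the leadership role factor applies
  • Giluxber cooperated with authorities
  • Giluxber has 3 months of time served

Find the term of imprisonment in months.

Sentence: 52 months

Prior conviction enhancement: +7 months
Offense while on release enhancement: +45 months
Leadership role enhancement: +20 months
Adjusted term: 21 months + 7 months + 45 months + 20 months = 93 months
Cooperation with authorities reduction: 25% of 93 months = 23 months (rounded down)
After reduction: 93 − 23 = 70 months
Less time served: 70 months − 3 months = 67 months
Cap at 52 months: 67 months exceeds the cap → 52 months
Minimum 38 months: 52 months meets the minimum, no increase.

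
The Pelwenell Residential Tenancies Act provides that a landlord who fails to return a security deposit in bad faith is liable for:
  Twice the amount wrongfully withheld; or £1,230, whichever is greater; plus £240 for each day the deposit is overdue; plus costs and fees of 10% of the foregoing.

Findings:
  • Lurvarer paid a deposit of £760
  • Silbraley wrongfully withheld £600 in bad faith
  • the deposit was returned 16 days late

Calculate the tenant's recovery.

Doubled: 2 × £600 = £1,200
Minimum £1,230: £1,200 is below the minimum → £1,230
Late-return penalty: 16 × £240 = £3,840
Damages plus late penalty: £1,230 + £3,840 = £5,070
Costs and fees: 10% of £5,070 = £507
Total recovery: £5,070 + £507 = £5,577

£5,577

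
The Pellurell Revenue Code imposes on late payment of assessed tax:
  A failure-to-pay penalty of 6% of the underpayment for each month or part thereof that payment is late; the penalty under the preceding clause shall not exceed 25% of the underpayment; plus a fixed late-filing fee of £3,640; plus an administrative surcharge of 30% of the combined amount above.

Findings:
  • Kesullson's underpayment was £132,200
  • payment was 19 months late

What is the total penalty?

Accrued rate: 6% × 19 = 114%, capped at 25% → 25%
Failure-to-pay penalty: 25% of £132,200 = £33,050
Penalty before surcharge: £33,050 + £3,640 = £36,690
Administrative surcharge: 30% of £36,690 = £11,007
Total penalty: £36,690 + £11,007 = £47,697

£47,697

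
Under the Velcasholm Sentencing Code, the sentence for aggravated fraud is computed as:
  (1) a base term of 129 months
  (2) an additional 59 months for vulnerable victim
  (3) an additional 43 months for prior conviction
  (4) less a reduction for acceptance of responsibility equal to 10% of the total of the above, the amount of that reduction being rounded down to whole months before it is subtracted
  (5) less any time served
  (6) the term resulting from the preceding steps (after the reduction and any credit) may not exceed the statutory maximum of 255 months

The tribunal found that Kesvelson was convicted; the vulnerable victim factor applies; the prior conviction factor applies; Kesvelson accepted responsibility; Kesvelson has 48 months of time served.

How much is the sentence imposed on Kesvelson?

Vulnerable victim enhancement: +59 months
Prior conviction enhancement: +43 months
Adjusted term: 129 months + 59 months + 43 months = 231 months
Acceptance of responsibility reduction: 10% of 231 months = 23 months (rounded down)
After reduction: 231 − 23 = 208 months
Less time served: 208 months − 48 months = 160 months
Cap at 255 months: 160 months is within the cap, no reduction.

160 months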